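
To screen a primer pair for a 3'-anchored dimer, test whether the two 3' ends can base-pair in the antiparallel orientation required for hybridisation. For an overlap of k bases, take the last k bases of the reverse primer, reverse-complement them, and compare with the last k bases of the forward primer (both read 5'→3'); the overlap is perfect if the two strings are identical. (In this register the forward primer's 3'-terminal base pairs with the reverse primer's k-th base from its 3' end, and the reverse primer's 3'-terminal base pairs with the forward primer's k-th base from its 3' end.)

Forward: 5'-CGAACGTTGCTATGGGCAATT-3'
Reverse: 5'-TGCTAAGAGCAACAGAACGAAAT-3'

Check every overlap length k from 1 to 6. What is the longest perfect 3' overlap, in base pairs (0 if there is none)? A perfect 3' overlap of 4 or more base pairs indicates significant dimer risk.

Longest perfect overlap: 3 complementary base pairs; below the dimer-risk threshold (threshold 4).

Last 6 bases (5'→3') — forward …GCAATT, reverse …CGAAAT.
Reverse complement of the reverse primer's last 6 bases: ATTTCG; its first k bases are the reverse complement of the reverse primer's last k bases, so a perfect k-base overlap needs the forward primer's last k bases to equal them.
Comparing (forward last k vs required): k=1: T vs A ✗; k=2: TT vs AT ✗; k=3: ATT vs ATT ✓; k=4: AATT vs ATTT ✗; k=5: CAATT vs ATTTC ✗; k=6: GCAATT vs ATTTCG ✗.
Only k = 3 is perfect, so the longest perfect 3' overlap is 3.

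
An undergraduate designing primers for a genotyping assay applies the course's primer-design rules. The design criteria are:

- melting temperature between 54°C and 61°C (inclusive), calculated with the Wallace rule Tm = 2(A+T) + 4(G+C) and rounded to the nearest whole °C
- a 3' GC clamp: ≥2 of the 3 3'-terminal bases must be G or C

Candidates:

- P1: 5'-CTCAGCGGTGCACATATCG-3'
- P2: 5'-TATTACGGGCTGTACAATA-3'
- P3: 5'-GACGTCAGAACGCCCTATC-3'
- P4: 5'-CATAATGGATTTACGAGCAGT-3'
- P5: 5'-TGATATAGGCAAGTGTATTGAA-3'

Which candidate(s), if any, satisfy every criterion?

P1 only.

P1 (19 nt, A=4 T=4 G=5 C=6): Tm = 2·8 + 4·11 = 60°C ✓; 3' end TCG has 2 G/C ✓ — passes.
P2 (19 nt, A=6 T=6 G=4 C=3): Tm = 2·12 + 4·7 = 52°C, outside 54–61°C ✗; 3' end ATA has 0 G/C, need ≥2 ✗ — fails.
P3 (19 nt, A=5 T=3 G=4 C=7): Tm = 2·8 + 4·11 = 60°C ✓; 3' end ATC has 1 G/C, need ≥2 ✗ — fails.
P4 (21 nt, A=7 T=6 G=5 C=3): Tm = 2·13 + 4·8 = 58°C ✓; 3' end AGT has 1 G/C, need ≥2 ✗ — fails.
P5 (22 nt, A=8 T=7 G=6 C=1): Tm = 2·15 + 4·7 = 58°C ✓; 3' end GAA has 1 G/C, need ≥2 ✗ — fails.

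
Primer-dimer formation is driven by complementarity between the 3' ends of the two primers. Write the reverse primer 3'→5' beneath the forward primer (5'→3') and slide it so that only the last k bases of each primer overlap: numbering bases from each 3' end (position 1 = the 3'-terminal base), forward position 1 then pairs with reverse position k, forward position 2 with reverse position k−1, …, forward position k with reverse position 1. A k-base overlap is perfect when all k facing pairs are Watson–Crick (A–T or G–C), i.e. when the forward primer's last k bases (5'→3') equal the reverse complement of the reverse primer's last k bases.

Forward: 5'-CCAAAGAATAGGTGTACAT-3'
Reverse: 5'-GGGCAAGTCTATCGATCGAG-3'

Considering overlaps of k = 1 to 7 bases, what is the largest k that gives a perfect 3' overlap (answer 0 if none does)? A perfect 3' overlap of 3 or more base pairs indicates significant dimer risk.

Longest perfect overlap: 0 complementary base pairs; below the dimer-risk threshold (threshold 3).

Last 7 bases (5'→3') — forward …TGTACAT, reverse …GATCGAG.
Reverse complement of the reverse primer's last 7 bases: CTCGATC; its first k bases are the reverse complement of the reverse primer's last k bases, so a perfect k-base overlap needs the forward primer's last k bases to equal them.
Comparing (forward last k vs required): k=1: T vs C ✗; k=2: AT vs CT ✗; k=3: CAT vs CTC ✗; k=4: ACAT vs CTCG ✗; k=5: TACAT vs CTCGA ✗; k=6: GTACAT vs CTCGAT ✗; k=7: TGTACAT vs CTCGATC ✗.
No overlap length from 1 to 7 is perfect, so the longest perfect 3' overlap is 0.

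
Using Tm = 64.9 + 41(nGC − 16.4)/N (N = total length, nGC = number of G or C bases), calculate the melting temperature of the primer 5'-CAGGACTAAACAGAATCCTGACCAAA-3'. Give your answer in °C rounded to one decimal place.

Base counts: A=12, T=3, G=4, C=7; G+C = 11, N = 26.
Tm = 64.9 + 41·(11 − 16.4)/26 = 64.9 + -221.40/26 = 56.4°C.

56.4°C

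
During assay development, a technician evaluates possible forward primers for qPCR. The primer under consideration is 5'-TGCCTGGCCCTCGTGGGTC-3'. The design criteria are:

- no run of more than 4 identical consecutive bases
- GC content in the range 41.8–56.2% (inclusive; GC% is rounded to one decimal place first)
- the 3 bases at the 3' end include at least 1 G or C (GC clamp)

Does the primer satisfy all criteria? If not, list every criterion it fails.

Fails: GC content.

Base counts: A=0, T=5, G=7, C=7 (length 19).
homopolymer run: longest run = 3 ✓
GC content: GC 14/19 = 73.7%, outside 41.8–56.2% ✗
GC clamp: 3' end GTC has 2 G/C ✓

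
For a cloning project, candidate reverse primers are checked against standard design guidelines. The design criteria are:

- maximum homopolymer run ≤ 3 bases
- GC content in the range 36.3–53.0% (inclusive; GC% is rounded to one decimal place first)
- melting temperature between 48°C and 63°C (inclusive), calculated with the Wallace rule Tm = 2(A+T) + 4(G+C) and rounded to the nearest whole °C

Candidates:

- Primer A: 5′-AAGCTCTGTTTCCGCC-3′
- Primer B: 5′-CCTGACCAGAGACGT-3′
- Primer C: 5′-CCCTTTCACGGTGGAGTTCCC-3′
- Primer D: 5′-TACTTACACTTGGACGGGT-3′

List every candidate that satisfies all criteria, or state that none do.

Primer D only.

Primer A (16 nt, A=2 T=5 G=3 C=6): longest run = 3 ✓; GC 9/16 = 56.3%, outside 36.3–53.0% ✗; Tm = 2·7 + 4·9 = 50°C ✓ — fails.
Primer B (15 nt, A=4 T=2 G=4 C=5): longest run = 2 ✓; GC 9/15 = 60.0%, outside 36.3–53.0% ✗; Tm = 2·6 + 4·9 = 48°C ✓ — fails.
Primer C (21 nt, A=2 T=6 G=5 C=8): longest run = 3 ✓; GC 13/21 = 61.9%, outside 36.3–53.0% ✗; Tm = 2·8 + 4·13 = 68°C, outside 48–63°C ✗ — fails.
Primer D (19 nt, A=4 T=6 G=5 C=4): longest run = 3 ✓; GC 9/19 = 47.4% ✓; Tm = 2·10 + 4·9 = 56°C ✓ — passes.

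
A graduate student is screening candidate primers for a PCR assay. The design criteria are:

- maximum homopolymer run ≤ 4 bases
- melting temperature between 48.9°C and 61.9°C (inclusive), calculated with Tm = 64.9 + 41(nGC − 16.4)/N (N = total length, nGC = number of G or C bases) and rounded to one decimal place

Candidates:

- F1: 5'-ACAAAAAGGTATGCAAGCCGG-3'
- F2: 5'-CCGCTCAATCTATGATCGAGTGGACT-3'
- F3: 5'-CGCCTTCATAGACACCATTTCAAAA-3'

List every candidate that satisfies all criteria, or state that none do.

F2 and F3.

F1 (21 nt, A=9 T=2 G=6 C=4): longest run = 5, exceeds 4 ✗; Tm = 64.9 + 41·(10 − 16.4)/21 = 52.4°C ✓ — fails.
F2 (26 nt, A=6 T=7 G=6 C=7): longest run = 2 ✓; Tm = 64.9 + 41·(13 − 16.4)/26 = 59.5°C ✓ — passes.
F3 (25 nt, A=9 T=6 G=2 C=8): longest run = 4 ✓; Tm = 64.9 + 41·(10 − 16.4)/25 = 54.4°C ✓ — passes.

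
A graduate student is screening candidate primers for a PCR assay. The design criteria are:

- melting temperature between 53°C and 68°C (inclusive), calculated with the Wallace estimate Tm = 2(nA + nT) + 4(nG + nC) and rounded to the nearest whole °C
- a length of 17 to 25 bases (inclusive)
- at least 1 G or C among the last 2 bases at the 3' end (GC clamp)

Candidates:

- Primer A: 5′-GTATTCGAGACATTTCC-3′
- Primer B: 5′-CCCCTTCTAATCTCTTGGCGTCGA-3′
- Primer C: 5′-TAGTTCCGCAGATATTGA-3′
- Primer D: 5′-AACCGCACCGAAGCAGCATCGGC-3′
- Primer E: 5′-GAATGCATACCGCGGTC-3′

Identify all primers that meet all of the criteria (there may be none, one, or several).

Primer E only.

Primer A (17 nt, A=4 T=6 G=3 C=4): Tm = 2·10 + 4·7 = 48°C, outside 53–68°C ✗; length 17 ✓; 3' end CC has 2 G/C ✓ — fails.
Primer B (24 nt, A=3 T=8 G=4 C=9): Tm = 2·11 + 4·13 = 74°C, outside 53–68°C ✗; length 24 ✓; 3' end GA has 1 G/C ✓ — fails.
Primer C (18 nt, A=5 T=6 G=4 C=3): Tm = 2·11 + 4·7 = 50°C, outside 53–68°C ✗; length 18 ✓; 3' end GA has 1 G/C ✓ — fails.
Primer D (23 nt, A=7 T=1 G=6 C=9): Tm = 2·8 + 4·15 = 76°C, outside 53–68°C ✗; length 23 ✓; 3' end GC has 2 G/C ✓ — fails.
Primer E (17 nt, A=4 T=3 G=5 C=5): Tm = 2·7 + 4·10 = 54°C ✓; length 17 ✓; 3' end TC has 1 G/C ✓ — passes.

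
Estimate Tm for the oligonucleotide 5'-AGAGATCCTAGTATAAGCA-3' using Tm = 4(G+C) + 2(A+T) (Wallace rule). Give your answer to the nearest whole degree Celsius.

Base counts: A=8, T=4, G=4, C=3 (length 19).
Tm = 2·(8+4) + 4·(4+3) = 2·12 + 4·7 = 24 + 28 = 52°C.

52°C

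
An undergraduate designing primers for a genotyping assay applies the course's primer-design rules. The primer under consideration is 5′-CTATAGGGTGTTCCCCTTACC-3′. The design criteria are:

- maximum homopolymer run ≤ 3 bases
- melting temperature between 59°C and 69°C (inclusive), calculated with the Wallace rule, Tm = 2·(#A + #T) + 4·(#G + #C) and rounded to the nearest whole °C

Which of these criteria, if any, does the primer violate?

Fails: homopolymer run.

Base counts: A=3, T=7, G=4, C=7 (length 21).
homopolymer run: longest run = 4, exceeds 3 ✗
Tm: Tm = 2·10 + 4·11 = 64°C ✓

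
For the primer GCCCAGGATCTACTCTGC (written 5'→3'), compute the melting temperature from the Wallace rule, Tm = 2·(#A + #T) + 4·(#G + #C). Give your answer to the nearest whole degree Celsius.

58°C

Base counts: A=3, T=4, G=4, C=7 (length 18).
Tm = 2·(3+4) + 4·(4+7) = 2·7 + 4·11 = 14 + 44 = 58°C.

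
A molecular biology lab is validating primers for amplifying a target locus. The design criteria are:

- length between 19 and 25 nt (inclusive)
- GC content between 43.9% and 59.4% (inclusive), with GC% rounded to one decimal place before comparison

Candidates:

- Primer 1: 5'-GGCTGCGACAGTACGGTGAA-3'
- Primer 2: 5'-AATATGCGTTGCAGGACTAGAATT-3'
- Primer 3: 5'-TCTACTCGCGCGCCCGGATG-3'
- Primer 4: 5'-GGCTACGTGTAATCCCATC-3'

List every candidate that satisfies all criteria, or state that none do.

Primer 4 only.

Primer 1 (20 nt, A=5 T=3 G=8 C=4): length 20 ✓; GC 12/20 = 60.0%, outside 43.9–59.4% ✗ — fails.
Primer 2 (24 nt, A=8 T=7 G=6 C=3): length 24 ✓; GC 9/24 = 37.5%, outside 43.9–59.4% ✗ — fails.
Primer 3 (20 nt, A=2 T=4 G=6 C=8): length 20 ✓; GC 14/20 = 70.0%, outside 43.9–59.4% ✗ — fails.
Primer 4 (19 nt, A=4 T=5 G=4 C=6): length 19 ✓; GC 10/19 = 52.6% ✓ — passes.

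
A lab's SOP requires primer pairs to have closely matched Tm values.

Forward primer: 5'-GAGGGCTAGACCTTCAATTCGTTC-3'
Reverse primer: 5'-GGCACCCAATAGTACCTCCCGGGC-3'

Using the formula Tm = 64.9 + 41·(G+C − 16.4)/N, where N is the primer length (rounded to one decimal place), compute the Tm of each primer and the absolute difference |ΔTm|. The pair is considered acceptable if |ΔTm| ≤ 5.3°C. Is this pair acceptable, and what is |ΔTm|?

Forward: G+C = 12, N = 24 → Tm = 64.9 + 41·(12 − 16.4)/24 = 57.4°C.
Reverse: G+C = 16, N = 24 → Tm = 64.9 + 41·(16 − 16.4)/24 = 64.2°C.
|ΔTm| = |57.4 − 64.2| = 6.8°C, > 5.3°C.

|ΔTm| = 6.8°C; the pair is not acceptable.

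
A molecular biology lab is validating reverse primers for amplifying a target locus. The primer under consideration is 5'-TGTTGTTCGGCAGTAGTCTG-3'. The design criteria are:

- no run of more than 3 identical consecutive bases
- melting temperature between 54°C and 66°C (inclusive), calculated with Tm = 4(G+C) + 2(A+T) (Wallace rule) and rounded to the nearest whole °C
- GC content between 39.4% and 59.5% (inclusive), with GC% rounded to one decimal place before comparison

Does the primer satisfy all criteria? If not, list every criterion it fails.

Meets all criteria.

Base counts: A=2, T=8, G=7, C=3 (length 20).
homopolymer run: longest run = 2 ✓
Tm: Tm = 2·10 + 4·10 = 60°C ✓
GC content: GC 10/20 = 50.0% ✓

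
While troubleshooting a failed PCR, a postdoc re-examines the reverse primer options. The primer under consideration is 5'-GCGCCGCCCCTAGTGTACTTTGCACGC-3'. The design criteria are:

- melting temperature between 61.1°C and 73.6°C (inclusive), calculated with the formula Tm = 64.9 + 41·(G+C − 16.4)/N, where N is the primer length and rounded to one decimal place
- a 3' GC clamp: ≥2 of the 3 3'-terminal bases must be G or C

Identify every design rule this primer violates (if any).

Base counts: A=3, T=6, G=7, C=11 (length 27).
Tm: Tm = 64.9 + 41·(18 − 16.4)/27 = 67.3°C ✓
GC clamp: 3' end CGC has 3 G/C ✓

Meets all criteria.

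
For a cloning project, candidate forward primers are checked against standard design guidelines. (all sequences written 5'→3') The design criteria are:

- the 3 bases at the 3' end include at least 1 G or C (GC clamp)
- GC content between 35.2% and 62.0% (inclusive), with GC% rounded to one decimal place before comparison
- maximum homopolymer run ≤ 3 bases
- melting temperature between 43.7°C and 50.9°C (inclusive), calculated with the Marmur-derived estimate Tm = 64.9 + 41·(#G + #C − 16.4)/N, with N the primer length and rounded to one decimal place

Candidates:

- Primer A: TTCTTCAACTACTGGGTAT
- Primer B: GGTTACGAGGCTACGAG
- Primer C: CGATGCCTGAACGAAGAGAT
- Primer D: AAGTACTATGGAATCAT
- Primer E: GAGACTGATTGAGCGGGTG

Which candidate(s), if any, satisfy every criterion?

Primer B only.

Primer A (19 nt, A=4 T=8 G=3 C=4): 3' end TAT has 0 G/C, need ≥1 ✗; GC 7/19 = 36.8% ✓; longest run = 3 ✓; Tm = 64.9 + 41·(7 − 16.4)/19 = 44.6°C ✓ — fails.
Primer B (17 nt, A=4 T=3 G=7 C=3): 3' end GAG has 2 G/C ✓; GC 10/17 = 58.8% ✓; longest run = 2 ✓; Tm = 64.9 + 41·(10 − 16.4)/17 = 49.5°C ✓ — passes.
Primer C (20 nt, A=7 T=3 G=6 C=4): 3' end GAT has 1 G/C ✓; GC 10/20 = 50.0% ✓; longest run = 2 ✓; Tm = 64.9 + 41·(10 − 16.4)/20 = 51.8°C, outside 43.7–50.9°C ✗ — fails.
Primer D (17 nt, A=7 T=5 G=3 C=2): 3' end CAT has 1 G/C ✓; GC 5/17 = 29.4%, outside 35.2–62.0% ✗; longest run = 2 ✓; Tm = 64.9 + 41·(5 − 16.4)/17 = 37.4°C, outside 43.7–50.9°C ✗ — fails.
Primer E (19 nt, A=4 T=4 G=9 C=2): 3' end GTG has 2 G/C ✓; GC 11/19 = 57.9% ✓; longest run = 3 ✓; Tm = 64.9 + 41·(11 − 16.4)/19 = 53.2°C, outside 43.7–50.9°C ✗ — fails.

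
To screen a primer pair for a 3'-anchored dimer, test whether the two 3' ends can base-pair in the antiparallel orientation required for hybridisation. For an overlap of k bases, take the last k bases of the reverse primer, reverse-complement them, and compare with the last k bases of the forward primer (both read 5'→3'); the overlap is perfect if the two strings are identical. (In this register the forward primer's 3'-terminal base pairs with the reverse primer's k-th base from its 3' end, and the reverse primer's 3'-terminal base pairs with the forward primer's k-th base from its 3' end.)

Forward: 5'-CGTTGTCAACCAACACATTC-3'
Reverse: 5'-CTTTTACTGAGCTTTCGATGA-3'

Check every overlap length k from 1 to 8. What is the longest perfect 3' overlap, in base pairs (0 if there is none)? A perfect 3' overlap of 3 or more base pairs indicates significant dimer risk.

Last 8 bases (5'→3') — forward …ACACATTC, reverse …TTCGATGA.
Reverse complement of the reverse primer's last 8 bases: TCATCGAA; its first k bases are the reverse complement of the reverse primer's last k bases, so a perfect k-base overlap needs the forward primer's last k bases to equal them.
Comparing (forward last k vs required): k=1: C vs T ✗; k=2: TC vs TC ✓; k=3: TTC vs TCA ✗; k=4: ATTC vs TCAT ✗; k=5: CATTC vs TCATC ✗; k=6: ACATTC vs TCATCG ✗; k=7: CACATTC vs TCATCGA ✗; k=8: ACACATTC vs TCATCGAA ✗.
Only k = 2 is perfect, so the longest perfect 3' overlap is 2.

Longest perfect overlap: 2 complementary base pairs; below the dimer-risk threshold (threshold 3).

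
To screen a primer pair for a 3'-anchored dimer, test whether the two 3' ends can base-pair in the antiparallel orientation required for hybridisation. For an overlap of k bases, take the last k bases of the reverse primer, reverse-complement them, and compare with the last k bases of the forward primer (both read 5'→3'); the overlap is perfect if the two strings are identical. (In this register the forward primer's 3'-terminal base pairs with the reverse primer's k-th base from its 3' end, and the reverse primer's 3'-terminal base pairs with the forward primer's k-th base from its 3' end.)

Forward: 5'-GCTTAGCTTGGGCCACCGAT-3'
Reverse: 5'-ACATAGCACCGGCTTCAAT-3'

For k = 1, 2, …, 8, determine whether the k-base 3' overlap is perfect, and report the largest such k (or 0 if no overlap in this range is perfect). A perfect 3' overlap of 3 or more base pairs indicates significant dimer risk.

Last 8 bases (5'→3') — forward …CCACCGAT, reverse …GCTTCAAT.
Reverse complement of the reverse primer's last 8 bases: ATTGAAGC; its first k bases are the reverse complement of the reverse primer's last k bases, so a perfect k-base overlap needs the forward primer's last k bases to equal them.
Comparing (forward last k vs required): k=1: T vs A ✗; k=2: AT vs AT ✓; k=3: GAT vs ATT ✗; k=4: CGAT vs ATTG ✗; k=5: CCGAT vs ATTGA ✗; k=6: ACCGAT vs ATTGAA ✗; k=7: CACCGAT vs ATTGAAG ✗; k=8: CCACCGAT vs ATTGAAGC ✗.
Only k = 2 is perfect, so the longest perfect 3' overlap is 2.

Longest perfect overlap: 2 complementary base pairs; below the dimer-risk threshold (threshold 3).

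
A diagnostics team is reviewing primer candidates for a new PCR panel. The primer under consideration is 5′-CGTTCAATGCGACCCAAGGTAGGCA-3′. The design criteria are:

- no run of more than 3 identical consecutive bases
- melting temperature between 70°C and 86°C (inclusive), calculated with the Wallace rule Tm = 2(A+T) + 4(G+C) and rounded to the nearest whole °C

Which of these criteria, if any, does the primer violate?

Base counts: A=7, T=4, G=7, C=7 (length 25).
homopolymer run: longest run = 3 ✓
Tm: Tm = 2·11 + 4·14 = 78°C ✓

Meets all criteria.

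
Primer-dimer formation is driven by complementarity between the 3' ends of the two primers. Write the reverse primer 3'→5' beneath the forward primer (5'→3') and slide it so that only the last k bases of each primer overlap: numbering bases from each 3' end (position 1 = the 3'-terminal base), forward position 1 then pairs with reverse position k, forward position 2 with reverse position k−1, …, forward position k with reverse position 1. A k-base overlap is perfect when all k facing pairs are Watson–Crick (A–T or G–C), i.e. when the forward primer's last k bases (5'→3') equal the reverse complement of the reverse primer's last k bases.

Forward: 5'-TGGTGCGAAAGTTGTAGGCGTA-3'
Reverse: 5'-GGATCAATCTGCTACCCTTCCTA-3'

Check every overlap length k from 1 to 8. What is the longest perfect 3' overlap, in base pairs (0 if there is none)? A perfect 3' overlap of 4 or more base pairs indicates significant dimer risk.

Last 8 bases (5'→3') — forward …TAGGCGTA, reverse …CCTTCCTA.
Reverse complement of the reverse primer's last 8 bases: TAGGAAGG; its first k bases are the reverse complement of the reverse primer's last k bases, so a perfect k-base overlap needs the forward primer's last k bases to equal them.
Comparing (forward last k vs required): k=1: A vs T ✗; k=2: TA vs TA ✓; k=3: GTA vs TAG ✗; k=4: CGTA vs TAGG ✗; k=5: GCGTA vs TAGGA ✗; k=6: GGCGTA vs TAGGAA ✗; k=7: AGGCGTA vs TAGGAAG ✗; k=8: TAGGCGTA vs TAGGAAGG ✗.
Only k = 2 is perfect, so the longest perfect 3' overlap is 2.

Longest perfect overlap: 2 complementary base pairs; below the dimer-risk threshold (threshold 4).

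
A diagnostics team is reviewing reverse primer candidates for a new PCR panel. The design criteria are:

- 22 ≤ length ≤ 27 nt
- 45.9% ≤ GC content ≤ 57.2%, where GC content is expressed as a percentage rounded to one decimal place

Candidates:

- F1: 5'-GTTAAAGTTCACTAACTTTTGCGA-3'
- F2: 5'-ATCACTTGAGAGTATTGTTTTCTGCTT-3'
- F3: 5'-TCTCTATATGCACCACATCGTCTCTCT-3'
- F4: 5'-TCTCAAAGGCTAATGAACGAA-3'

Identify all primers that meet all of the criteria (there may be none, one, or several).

None of the candidates satisfy all criteria.

F1 (24 nt, A=7 T=9 G=4 C=4): length 24 ✓; GC 8/24 = 33.3%, outside 45.9–57.2% ✗ — fails.
F2 (27 nt, A=5 T=13 G=5 C=4): length 27 ✓; GC 9/27 = 33.3%, outside 45.9–57.2% ✗ — fails.
F3 (27 nt, A=5 T=10 G=2 C=10): length 27 ✓; GC 12/27 = 44.4%, outside 45.9–57.2% ✗ — fails.
F4 (21 nt, A=9 T=4 G=4 C=4): length 21, outside 22–27 ✗; GC 8/21 = 38.1%, outside 45.9–57.2% ✗ — fails.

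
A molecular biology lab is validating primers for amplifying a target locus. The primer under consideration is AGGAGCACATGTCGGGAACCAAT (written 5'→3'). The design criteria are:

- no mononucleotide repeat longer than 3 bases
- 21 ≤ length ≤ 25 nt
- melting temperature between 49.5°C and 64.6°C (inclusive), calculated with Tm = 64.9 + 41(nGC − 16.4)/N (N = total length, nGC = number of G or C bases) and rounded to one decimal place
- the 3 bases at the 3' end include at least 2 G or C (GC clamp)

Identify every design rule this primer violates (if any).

Base counts: A=8, T=3, G=7, C=5 (length 23).
homopolymer run: longest run = 3 ✓
length: length 23 ✓
Tm: Tm = 64.9 + 41·(12 − 16.4)/23 = 57.1°C ✓
GC clamp: 3' end AAT has 0 G/C, need ≥2 ✗

Fails: GC clamp.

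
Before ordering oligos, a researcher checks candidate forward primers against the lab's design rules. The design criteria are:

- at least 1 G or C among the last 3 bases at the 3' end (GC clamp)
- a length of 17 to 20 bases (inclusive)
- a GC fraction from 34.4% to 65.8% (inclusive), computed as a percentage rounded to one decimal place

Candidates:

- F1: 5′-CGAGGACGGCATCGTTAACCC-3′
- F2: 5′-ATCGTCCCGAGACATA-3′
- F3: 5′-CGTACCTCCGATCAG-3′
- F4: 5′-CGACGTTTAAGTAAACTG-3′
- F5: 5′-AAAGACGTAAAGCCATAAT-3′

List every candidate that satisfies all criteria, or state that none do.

F1 (21 nt, A=5 T=3 G=6 C=7): 3' end CCC has 3 G/C ✓; length 21, outside 17–20 ✗; GC 13/21 = 61.9% ✓ — fails.
F2 (16 nt, A=5 T=3 G=3 C=5): 3' end ATA has 0 G/C, need ≥1 ✗; length 16, outside 17–20 ✗; GC 8/16 = 50.0% ✓ — fails.
F3 (15 nt, A=3 T=3 G=3 C=6): 3' end CAG has 2 G/C ✓; length 15, outside 17–20 ✗; GC 9/15 = 60.0% ✓ — fails.
F4 (18 nt, A=6 T=5 G=4 C=3): 3' end CTG has 2 G/C ✓; length 18 ✓; GC 7/18 = 38.9% ✓ — passes.
F5 (19 nt, A=10 T=3 G=3 C=3): 3' end AAT has 0 G/C, need ≥1 ✗; length 19 ✓; GC 6/19 = 31.6%, outside 34.4–65.8% ✗ — fails.

F4 only.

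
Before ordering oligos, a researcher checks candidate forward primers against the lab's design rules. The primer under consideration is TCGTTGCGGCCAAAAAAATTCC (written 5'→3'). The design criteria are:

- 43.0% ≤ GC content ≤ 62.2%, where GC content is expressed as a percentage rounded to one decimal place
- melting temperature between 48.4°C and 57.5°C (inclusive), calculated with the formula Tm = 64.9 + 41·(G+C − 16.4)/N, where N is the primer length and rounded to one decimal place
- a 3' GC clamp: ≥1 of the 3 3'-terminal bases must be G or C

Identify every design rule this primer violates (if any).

Meets all criteria.

Base counts: A=7, T=5, G=4, C=6 (length 22).
GC content: GC 10/22 = 45.5% ✓
Tm: Tm = 64.9 + 41·(10 − 16.4)/22 = 53.0°C ✓
GC clamp: 3' end TCC has 2 G/C ✓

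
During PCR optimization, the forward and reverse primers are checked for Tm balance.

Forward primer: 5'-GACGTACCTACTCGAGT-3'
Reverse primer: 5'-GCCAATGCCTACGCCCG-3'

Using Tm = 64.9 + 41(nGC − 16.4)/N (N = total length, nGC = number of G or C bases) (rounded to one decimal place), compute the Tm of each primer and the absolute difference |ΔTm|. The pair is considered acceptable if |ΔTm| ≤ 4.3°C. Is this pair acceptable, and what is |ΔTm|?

Forward: G+C = 9, N = 17 → Tm = 64.9 + 41·(9 − 16.4)/17 = 47.1°C.
Reverse: G+C = 12, N = 17 → Tm = 64.9 + 41·(12 − 16.4)/17 = 54.3°C.
|ΔTm| = |47.1 − 54.3| = 7.2°C, > 4.3°C.

|ΔTm| = 7.2°C; the pair is not acceptable.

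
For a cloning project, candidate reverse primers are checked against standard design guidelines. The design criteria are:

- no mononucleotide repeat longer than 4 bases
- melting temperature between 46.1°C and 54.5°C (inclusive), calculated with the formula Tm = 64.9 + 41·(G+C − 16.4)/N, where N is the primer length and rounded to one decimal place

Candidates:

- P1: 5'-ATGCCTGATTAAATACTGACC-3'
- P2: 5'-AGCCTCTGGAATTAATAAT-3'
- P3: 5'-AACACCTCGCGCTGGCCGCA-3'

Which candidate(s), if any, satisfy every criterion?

P1 only.

P1 (21 nt, A=7 T=6 G=3 C=5): longest run = 3 ✓; Tm = 64.9 + 41·(8 − 16.4)/21 = 48.5°C ✓ — passes.
P2 (19 nt, A=7 T=6 G=3 C=3): longest run = 2 ✓; Tm = 64.9 + 41·(6 − 16.4)/19 = 42.5°C, outside 46.1–54.5°C ✗ — fails.
P3 (20 nt, A=4 T=2 G=5 C=9): longest run = 2 ✓; Tm = 64.9 + 41·(14 − 16.4)/20 = 60.0°C, outside 46.1–54.5°C ✗ — fails.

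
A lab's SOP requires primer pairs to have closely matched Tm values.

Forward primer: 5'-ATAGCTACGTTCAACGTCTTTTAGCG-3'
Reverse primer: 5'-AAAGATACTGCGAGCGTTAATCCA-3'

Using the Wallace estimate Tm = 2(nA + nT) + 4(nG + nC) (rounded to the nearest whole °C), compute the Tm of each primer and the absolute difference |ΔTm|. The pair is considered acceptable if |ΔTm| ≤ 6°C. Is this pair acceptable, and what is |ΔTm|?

|ΔTm| = 6°C; the pair is acceptable.

Forward: A=6 T=9 G=5 C=6 → Tm = 2·15 + 4·11 = 74°C.
Reverse: A=9 T=5 G=5 C=5 → Tm = 2·14 + 4·10 = 68°C.
|ΔTm| = |74 − 68| = 6°C, ≤ 6°C.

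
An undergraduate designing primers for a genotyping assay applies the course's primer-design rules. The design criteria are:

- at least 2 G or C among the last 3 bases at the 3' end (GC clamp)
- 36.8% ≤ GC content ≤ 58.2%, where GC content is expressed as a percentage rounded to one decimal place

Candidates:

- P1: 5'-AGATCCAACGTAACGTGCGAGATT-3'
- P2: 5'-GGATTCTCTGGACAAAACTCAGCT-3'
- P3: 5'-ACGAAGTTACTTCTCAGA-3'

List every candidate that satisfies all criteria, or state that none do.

P1 (24 nt, A=8 T=5 G=6 C=5): 3' end ATT has 0 G/C, need ≥2 ✗; GC 11/24 = 45.8% ✓ — fails.
P2 (24 nt, A=7 T=6 G=5 C=6): 3' end GCT has 2 G/C ✓; GC 11/24 = 45.8% ✓ — passes.
P3 (18 nt, A=6 T=5 G=3 C=4): 3' end AGA has 1 G/C, need ≥2 ✗; GC 7/18 = 38.9% ✓ — fails.

P2 only.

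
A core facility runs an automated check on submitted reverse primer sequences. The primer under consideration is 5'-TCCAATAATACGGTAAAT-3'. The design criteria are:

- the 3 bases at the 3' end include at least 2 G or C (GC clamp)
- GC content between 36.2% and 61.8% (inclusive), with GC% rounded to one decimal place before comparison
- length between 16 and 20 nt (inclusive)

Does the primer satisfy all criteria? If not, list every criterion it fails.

Fails: GC clamp, GC content.

Base counts: A=8, T=5, G=2, C=3 (length 18).
GC clamp: 3' end AAT has 0 G/C, need ≥2 ✗
GC content: GC 5/18 = 27.8%, outside 36.2–61.8% ✗
length: length 18 ✓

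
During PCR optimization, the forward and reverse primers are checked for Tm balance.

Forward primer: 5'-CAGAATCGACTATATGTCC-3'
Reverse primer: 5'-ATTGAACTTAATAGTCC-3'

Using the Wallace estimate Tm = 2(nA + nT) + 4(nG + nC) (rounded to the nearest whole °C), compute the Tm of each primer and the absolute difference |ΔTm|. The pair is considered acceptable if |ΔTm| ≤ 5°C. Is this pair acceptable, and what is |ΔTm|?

|ΔTm| = 10°C; the pair is not acceptable.

Forward: A=6 T=5 G=3 C=5 → Tm = 2·11 + 4·8 = 54°C.
Reverse: A=6 T=6 G=2 C=3 → Tm = 2·12 + 4·5 = 44°C.
|ΔTm| = |54 − 44| = 10°C, > 5°C.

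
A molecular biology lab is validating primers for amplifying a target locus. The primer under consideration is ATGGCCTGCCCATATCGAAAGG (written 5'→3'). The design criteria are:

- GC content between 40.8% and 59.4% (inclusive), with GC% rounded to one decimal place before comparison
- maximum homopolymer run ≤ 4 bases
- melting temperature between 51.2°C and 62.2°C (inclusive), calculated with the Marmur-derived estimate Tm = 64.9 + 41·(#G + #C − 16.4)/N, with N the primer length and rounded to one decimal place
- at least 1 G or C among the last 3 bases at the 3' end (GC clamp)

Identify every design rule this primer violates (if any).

Meets all criteria.

Base counts: A=6, T=4, G=6, C=6 (length 22).
GC content: GC 12/22 = 54.5% ✓
homopolymer run: longest run = 3 ✓
Tm: Tm = 64.9 + 41·(12 − 16.4)/22 = 56.7°C ✓
GC clamp: 3' end AGG has 2 G/C ✓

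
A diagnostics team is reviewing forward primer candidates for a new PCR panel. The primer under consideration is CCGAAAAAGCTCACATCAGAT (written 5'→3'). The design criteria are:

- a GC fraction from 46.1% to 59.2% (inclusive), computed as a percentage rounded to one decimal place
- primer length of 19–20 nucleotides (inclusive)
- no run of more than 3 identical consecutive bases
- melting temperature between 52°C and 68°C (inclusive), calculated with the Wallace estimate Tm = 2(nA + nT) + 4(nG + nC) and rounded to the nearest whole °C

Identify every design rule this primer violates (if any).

Base counts: A=9, T=3, G=3, C=6 (length 21).
GC content: GC 9/21 = 42.9%, outside 46.1–59.2% ✗
length: length 21, outside 19–20 ✗
homopolymer run: longest run = 5, exceeds 3 ✗
Tm: Tm = 2·12 + 4·9 = 60°C ✓

Fails: GC content, length, homopolymer run.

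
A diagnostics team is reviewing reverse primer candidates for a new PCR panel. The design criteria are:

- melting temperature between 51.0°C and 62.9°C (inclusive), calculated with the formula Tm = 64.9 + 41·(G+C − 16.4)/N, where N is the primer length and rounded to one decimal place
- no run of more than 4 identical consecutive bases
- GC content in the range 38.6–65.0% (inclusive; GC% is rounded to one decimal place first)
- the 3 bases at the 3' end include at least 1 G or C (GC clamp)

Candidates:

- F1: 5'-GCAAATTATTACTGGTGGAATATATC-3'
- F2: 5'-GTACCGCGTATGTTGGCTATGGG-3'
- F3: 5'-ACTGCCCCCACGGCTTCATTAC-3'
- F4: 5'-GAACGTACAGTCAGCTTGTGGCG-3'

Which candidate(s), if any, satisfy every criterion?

F1 (26 nt, A=9 T=9 G=5 C=3): Tm = 64.9 + 41·(8 − 16.4)/26 = 51.7°C ✓; longest run = 3 ✓; GC 8/26 = 30.8%, outside 38.6–65.0% ✗; 3' end ATC has 1 G/C ✓ — fails.
F2 (23 nt, A=3 T=7 G=9 C=4): Tm = 64.9 + 41·(13 − 16.4)/23 = 58.8°C ✓; longest run = 3 ✓; GC 13/23 = 56.5% ✓; 3' end GGG has 3 G/C ✓ — passes.
F3 (22 nt, A=4 T=5 G=3 C=10): Tm = 64.9 + 41·(13 − 16.4)/22 = 58.6°C ✓; longest run = 5, exceeds 4 ✗; GC 13/22 = 59.1% ✓; 3' end TAC has 1 G/C ✓ — fails.
F4 (23 nt, A=5 T=5 G=8 C=5): Tm = 64.9 + 41·(13 − 16.4)/23 = 58.8°C ✓; longest run = 2 ✓; GC 13/23 = 56.5% ✓; 3' end GCG has 3 G/C ✓ — passes.

F2 and F4.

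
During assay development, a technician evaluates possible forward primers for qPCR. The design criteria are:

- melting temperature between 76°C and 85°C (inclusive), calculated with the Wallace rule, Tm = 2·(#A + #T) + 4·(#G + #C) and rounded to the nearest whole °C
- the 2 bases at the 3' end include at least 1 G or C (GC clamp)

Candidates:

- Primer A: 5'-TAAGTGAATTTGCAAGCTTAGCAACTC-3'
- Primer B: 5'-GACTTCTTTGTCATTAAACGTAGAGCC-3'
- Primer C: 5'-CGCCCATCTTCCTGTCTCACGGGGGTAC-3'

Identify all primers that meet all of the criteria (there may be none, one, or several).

Primer B only.

Primer A (27 nt, A=9 T=8 G=5 C=5): Tm = 2·17 + 4·10 = 74°C, outside 76–85°C ✗; 3' end TC has 1 G/C ✓ — fails.
Primer B (27 nt, A=7 T=9 G=5 C=6): Tm = 2·16 + 4·11 = 76°C ✓; 3' end CC has 2 G/C ✓ — passes.
Primer C (28 nt, A=3 T=7 G=7 C=11): Tm = 2·10 + 4·18 = 92°C, outside 76–85°C ✗; 3' end AC has 1 G/C ✓ — fails.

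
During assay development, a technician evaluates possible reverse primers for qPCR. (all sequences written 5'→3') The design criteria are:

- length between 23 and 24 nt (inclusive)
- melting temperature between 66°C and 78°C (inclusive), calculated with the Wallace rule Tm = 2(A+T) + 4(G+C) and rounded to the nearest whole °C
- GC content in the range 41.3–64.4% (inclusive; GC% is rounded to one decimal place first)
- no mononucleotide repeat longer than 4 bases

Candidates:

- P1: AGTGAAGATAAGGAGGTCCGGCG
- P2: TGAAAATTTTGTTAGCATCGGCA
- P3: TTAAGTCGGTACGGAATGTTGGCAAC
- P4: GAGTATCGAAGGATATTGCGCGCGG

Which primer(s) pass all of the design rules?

P1 (23 nt, A=7 T=3 G=10 C=3): length 23 ✓; Tm = 2·10 + 4·13 = 72°C ✓; GC 13/23 = 56.5% ✓; longest run = 2 ✓ — passes.
P2 (23 nt, A=7 T=8 G=5 C=3): length 23 ✓; Tm = 2·15 + 4·8 = 62°C, outside 66–78°C ✗; GC 8/23 = 34.8%, outside 41.3–64.4% ✗; longest run = 4 ✓ — fails.
P3 (26 nt, A=7 T=7 G=8 C=4): length 26, outside 23–24 ✗; Tm = 2·14 + 4·12 = 76°C ✓; GC 12/26 = 46.2% ✓; longest run = 2 ✓ — fails.
P4 (25 nt, A=6 T=5 G=10 C=4): length 25, outside 23–24 ✗; Tm = 2·11 + 4·14 = 78°C ✓; GC 14/25 = 56.0% ✓; longest run = 2 ✓ — fails.

P1 only.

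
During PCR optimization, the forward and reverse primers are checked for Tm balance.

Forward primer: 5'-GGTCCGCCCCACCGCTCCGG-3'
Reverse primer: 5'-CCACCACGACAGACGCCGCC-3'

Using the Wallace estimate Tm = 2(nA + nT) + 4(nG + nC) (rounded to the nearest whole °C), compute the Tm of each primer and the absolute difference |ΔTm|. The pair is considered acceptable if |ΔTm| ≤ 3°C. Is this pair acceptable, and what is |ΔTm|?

|ΔTm| = 4°C; the pair is not acceptable.

Forward: A=1 T=2 G=6 C=11 → Tm = 2·3 + 4·17 = 74°C.
Reverse: A=5 T=0 G=4 C=11 → Tm = 2·5 + 4·15 = 70°C.
|ΔTm| = |74 − 70| = 4°C, > 3°C.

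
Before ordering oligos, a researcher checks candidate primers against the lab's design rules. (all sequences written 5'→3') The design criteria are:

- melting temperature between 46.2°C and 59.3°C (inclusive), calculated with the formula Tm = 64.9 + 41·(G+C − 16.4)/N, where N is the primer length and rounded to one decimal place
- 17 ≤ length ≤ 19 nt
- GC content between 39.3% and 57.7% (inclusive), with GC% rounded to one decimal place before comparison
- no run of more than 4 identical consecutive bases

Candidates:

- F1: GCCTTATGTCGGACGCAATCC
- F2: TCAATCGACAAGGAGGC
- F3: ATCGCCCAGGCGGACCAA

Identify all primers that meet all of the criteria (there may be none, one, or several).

F1 (21 nt, A=4 T=5 G=5 C=7): Tm = 64.9 + 41·(12 − 16.4)/21 = 56.3°C ✓; length 21, outside 17–19 ✗; GC 12/21 = 57.1% ✓; longest run = 2 ✓ — fails.
F2 (17 nt, A=6 T=2 G=5 C=4): Tm = 64.9 + 41·(9 − 16.4)/17 = 47.1°C ✓; length 17 ✓; GC 9/17 = 52.9% ✓; longest run = 2 ✓ — passes.
F3 (18 nt, A=5 T=1 G=5 C=7): Tm = 64.9 + 41·(12 − 16.4)/18 = 54.9°C ✓; length 18 ✓; GC 12/18 = 66.7%, outside 39.3–57.7% ✗; longest run = 3 ✓ — fails.

F2 only.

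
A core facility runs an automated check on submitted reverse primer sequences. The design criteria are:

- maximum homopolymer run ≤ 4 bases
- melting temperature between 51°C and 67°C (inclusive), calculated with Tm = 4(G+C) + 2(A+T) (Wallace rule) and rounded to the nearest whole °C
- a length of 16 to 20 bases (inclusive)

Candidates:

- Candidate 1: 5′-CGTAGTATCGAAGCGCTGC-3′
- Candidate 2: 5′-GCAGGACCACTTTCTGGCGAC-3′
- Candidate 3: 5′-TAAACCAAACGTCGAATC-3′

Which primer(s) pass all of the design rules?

Candidate 1 only.

Candidate 1 (19 nt, A=4 T=4 G=6 C=5): longest run = 2 ✓; Tm = 2·8 + 4·11 = 60°C ✓; length 19 ✓ — passes.
Candidate 2 (21 nt, A=4 T=4 G=6 C=7): longest run = 3 ✓; Tm = 2·8 + 4·13 = 68°C, outside 51–67°C ✗; length 21, outside 16–20 ✗ — fails.
Candidate 3 (18 nt, A=8 T=3 G=2 C=5): longest run = 3 ✓; Tm = 2·11 + 4·7 = 50°C, outside 51–67°C ✗; length 18 ✓ — fails.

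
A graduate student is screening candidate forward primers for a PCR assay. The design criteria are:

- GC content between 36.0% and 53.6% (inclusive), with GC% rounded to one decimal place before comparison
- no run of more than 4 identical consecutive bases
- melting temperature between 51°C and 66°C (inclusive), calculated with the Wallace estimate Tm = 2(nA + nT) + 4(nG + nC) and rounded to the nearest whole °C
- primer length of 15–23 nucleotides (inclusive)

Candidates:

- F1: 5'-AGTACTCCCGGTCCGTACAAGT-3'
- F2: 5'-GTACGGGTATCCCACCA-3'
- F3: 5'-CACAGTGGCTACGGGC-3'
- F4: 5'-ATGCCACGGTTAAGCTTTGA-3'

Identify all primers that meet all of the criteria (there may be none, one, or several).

F1 (22 nt, A=5 T=5 G=5 C=7): GC 12/22 = 54.5%, outside 36.0–53.6% ✗; longest run = 3 ✓; Tm = 2·10 + 4·12 = 68°C, outside 51–66°C ✗; length 22 ✓ — fails.
F2 (17 nt, A=4 T=3 G=4 C=6): GC 10/17 = 58.8%, outside 36.0–53.6% ✗; longest run = 3 ✓; Tm = 2·7 + 4·10 = 54°C ✓; length 17 ✓ — fails.
F3 (16 nt, A=3 T=2 G=6 C=5): GC 11/16 = 68.8%, outside 36.0–53.6% ✗; longest run = 3 ✓; Tm = 2·5 + 4·11 = 54°C ✓; length 16 ✓ — fails.
F4 (20 nt, A=5 T=6 G=5 C=4): GC 9/20 = 45.0% ✓; longest run = 3 ✓; Tm = 2·11 + 4·9 = 58°C ✓; length 20 ✓ — passes.

F4 only.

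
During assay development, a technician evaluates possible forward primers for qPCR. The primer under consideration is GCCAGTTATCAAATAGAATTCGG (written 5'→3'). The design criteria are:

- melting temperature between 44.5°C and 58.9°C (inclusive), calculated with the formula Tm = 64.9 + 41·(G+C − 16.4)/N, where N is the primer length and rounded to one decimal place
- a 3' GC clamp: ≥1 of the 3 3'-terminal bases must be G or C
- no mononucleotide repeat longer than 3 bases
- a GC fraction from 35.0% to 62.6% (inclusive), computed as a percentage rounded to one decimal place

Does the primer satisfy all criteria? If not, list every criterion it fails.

Base counts: A=8, T=6, G=5, C=4 (length 23).
Tm: Tm = 64.9 + 41·(9 − 16.4)/23 = 51.7°C ✓
GC clamp: 3' end CGG has 3 G/C ✓
homopolymer run: longest run = 3 ✓
GC content: GC 9/23 = 39.1% ✓

Meets all criteria.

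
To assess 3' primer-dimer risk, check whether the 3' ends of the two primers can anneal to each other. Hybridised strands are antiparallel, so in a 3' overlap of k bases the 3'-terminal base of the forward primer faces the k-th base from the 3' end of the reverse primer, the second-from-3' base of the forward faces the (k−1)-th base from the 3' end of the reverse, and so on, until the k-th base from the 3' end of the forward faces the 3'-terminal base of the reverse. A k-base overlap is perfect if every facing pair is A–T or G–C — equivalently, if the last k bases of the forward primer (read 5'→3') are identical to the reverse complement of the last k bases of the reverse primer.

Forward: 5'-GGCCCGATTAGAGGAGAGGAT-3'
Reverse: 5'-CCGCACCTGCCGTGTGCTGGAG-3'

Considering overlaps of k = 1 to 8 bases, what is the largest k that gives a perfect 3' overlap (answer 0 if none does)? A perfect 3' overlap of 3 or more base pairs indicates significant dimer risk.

Last 8 bases (5'→3') — forward …GAGAGGAT, reverse …TGCTGGAG.
Reverse complement of the reverse primer's last 8 bases: CTCCAGCA; its first k bases are the reverse complement of the reverse primer's last k bases, so a perfect k-base overlap needs the forward primer's last k bases to equal them.
Comparing (forward last k vs required): k=1: T vs C ✗; k=2: AT vs CT ✗; k=3: GAT vs CTC ✗; k=4: GGAT vs CTCC ✗; k=5: AGGAT vs CTCCA ✗; k=6: GAGGAT vs CTCCAG ✗; k=7: AGAGGAT vs CTCCAGC ✗; k=8: GAGAGGAT vs CTCCAGCA ✗.
No overlap length from 1 to 8 is perfect, so the longest perfect 3' overlap is 0.

Longest perfect overlap: 0 complementary base pairs; below the dimer-risk threshold (threshold 3).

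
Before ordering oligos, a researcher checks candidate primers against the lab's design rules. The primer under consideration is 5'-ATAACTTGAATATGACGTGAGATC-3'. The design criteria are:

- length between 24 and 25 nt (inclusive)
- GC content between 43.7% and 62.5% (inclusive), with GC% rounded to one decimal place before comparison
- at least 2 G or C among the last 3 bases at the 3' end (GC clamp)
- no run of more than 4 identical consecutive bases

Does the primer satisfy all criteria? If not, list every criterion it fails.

Fails: GC content, GC clamp.

Base counts: A=9, T=7, G=5, C=3 (length 24).
length: length 24 ✓
GC content: GC 8/24 = 33.3%, outside 43.7–62.5% ✗
GC clamp: 3' end ATC has 1 G/C, need ≥2 ✗
homopolymer run: longest run = 2 ✓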